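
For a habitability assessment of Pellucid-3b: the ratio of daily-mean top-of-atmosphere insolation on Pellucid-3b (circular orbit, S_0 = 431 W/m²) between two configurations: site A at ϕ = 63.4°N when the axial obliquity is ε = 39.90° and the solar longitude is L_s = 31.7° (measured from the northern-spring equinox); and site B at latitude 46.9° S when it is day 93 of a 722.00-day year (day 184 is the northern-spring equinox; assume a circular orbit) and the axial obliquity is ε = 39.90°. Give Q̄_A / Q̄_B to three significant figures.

— Configuration A (ϕ=+63.4°):
Solar declination: sin δ = sin ε · sin L_s = sin 39.90° × sin 31.7° = 0.33706, so δ = +19.698°.
cos h₀ = −tan(+63.4°) tan(+19.698°) = -0.7149, h₀ = 2.3673 rad.
Bracket: h₀ sin ϕ sin δ + cos ϕ cos δ sin h₀ = 2.3673×0.89415×0.33706 + 0.44776×0.94148×0.69919 = 0.713462 + 0.294748 = 1.008210.
Q̄ = (S_0/π) × [bracket] = (431/π) × 1.008210 = 138.32 W/m².
— Configuration B (ϕ=-46.9°):
Solar longitude: L_s = 360° × (93 − 184)/722.00 = -45.374°, i.e. -45.374° + 360° = 314.626°.
sin δ = sin 39.90° × sin 314.626° = -0.45652, so δ = -27.163°.
cos h₀ = −tan(-46.9°) tan(-27.163°) = -0.5483, h₀ = 2.1512 rad.
Bracket: h₀ sin ϕ sin δ + cos ϕ cos δ sin h₀ = 2.1512×-0.73016×-0.45652 + 0.68327×0.88971×0.83626 = 0.717065 + 0.508373 = 1.225438.
Q̄ = (S_0/π) × [bracket] = (431/π) × 1.225438 = 168.12 W/m².
Ratio Q̄_A / Q̄_B = 138.32 / 168.12 = 0.8227.

Q̄_A / Q̄_B ≈ 0.823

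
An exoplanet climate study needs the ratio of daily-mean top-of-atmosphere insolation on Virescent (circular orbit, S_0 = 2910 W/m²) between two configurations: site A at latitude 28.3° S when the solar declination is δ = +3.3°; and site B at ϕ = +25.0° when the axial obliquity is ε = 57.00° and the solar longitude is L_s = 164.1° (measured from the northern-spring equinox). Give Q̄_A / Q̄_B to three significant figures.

— Configuration A (ϕ=-28.3°):
cos h₀ = −tan(-28.3°) tan(+3.300°) = 0.0310, h₀ = 1.5397 rad.
Bracket: h₀ sin ϕ sin δ + cos ϕ cos δ sin h₀ = 1.5397×-0.47409×0.05756 + 0.88048×0.99834×0.99952 = -0.042016 + 0.878596 = 0.836580.
Q̄ = (S_0/π) × [bracket] = (2910/π) × 0.836580 = 774.91 W/m².
— Configuration B (ϕ=+25.0°):
Solar declination: sin δ = sin ε · sin L_s = sin 57.00° × sin 164.1° = 0.22976, so δ = +13.283°.
cos h₀ = −tan(+25.0°) tan(+13.283°) = -0.1101, h₀ = 1.6811 rad.
Bracket: h₀ sin ϕ sin δ + cos ϕ cos δ sin h₀ = 1.6811×0.42262×0.22976 + 0.90631×0.97325×0.99392 = 0.163237 + 0.876703 = 1.039940.
Q̄ = (S_0/π) × [bracket] = (2910/π) × 1.039940 = 963.28 W/m².
Ratio Q̄_A / Q̄_B = 774.91 / 963.28 = 0.8044.

Q̄_A / Q̄_B ≈ 0.804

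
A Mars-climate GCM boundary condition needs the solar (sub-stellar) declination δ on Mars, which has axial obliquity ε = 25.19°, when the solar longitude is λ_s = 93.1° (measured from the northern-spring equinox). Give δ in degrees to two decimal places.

sin δ = sin ε · sin λ_s = sin 25.19° × sin 93.1° = 0.424999.
δ = arcsin(0.424999) = +25.15°.

δ = +25.15°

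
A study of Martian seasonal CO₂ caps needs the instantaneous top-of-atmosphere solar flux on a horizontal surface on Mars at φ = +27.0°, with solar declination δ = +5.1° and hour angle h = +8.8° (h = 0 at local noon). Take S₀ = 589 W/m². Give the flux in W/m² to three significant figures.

540 W/m²

cos θ_z = sin φ sin δ + cos φ cos δ cos h = 0.040357 + 0.877032 = 0.917389.
Flux = S₀ · cos θ_z = 589 × 0.917389 = 540.3 W/m².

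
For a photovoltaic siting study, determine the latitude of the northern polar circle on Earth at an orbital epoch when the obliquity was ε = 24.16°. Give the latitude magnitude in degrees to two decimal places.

The polar circle is the lowest latitude that experiences at least one full rotation of continuous daylight at the northern-summer solstice; it lies at |φ| = 90° − ε = 90° − 24.16° = 65.84°.

65.84°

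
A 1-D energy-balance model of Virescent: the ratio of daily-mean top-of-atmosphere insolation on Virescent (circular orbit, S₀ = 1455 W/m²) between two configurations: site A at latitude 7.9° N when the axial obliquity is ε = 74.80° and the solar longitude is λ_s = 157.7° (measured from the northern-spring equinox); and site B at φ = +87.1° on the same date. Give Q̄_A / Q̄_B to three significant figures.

— Configuration A (φ=+7.9°):
Solar declination: sin δ = sin ε · sin λ_s = sin 74.80° × sin 157.7° = 0.36618, so δ = +21.480°.
cos H₀ = −tan(+7.9°) tan(+21.480°) = -0.0546, H₀ = 1.6254 rad.
Bracket: H₀ sin φ sin δ + cos φ cos δ sin H₀ = 1.6254×0.13744×0.36618 + 0.99051×0.93054×0.99851 = 0.081803 + 0.920336 = 1.002139.
Q̄ = (S₀/π) × [bracket] = (1455/π) × 1.002139 = 464.13 W/m².
— Configuration B (φ=+87.1°):
cos H₀ = −tan(+87.1°) tan(+21.480°) = -7.7681 ≤ −1 ⇒ polar day, H₀ = π.
Bracket: H₀ sin φ sin δ + cos φ cos δ sin H₀ = 3.1416×0.99872×0.36618 + 0.05059×0.93054×0.00000 = 1.148919 + 0.000000 = 1.148919.
Q̄ = (S₀/π) × [bracket] = (1455/π) × 1.148919 = 532.11 W/m².
Ratio Q̄_A / Q̄_B = 464.13 / 532.11 = 0.8722.

Q̄_A / Q̄_B ≈ 0.872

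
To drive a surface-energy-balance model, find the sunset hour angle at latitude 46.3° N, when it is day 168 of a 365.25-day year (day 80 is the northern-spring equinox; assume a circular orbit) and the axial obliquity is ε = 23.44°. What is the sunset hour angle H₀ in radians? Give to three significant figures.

Solar longitude: λ_s = 360° × (168 − 80)/365.25 = 86.735°.
sin δ = sin 23.44° × sin 86.735° = 0.39714, so δ = +23.400°.
cos H₀ = −tan φ · tan δ = −tan(+46.3°) × tan(+23.400°) = -0.4528, so H₀ = 2.0407 rad = 116.93°.

H₀ = 2.04 rad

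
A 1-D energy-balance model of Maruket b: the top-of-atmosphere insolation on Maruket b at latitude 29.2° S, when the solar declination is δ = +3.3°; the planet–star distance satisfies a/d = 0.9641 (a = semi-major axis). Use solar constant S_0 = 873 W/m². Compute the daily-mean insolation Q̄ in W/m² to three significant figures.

Q̄ ≈ 214 W/m²

cos h₀ = −tan(-29.2°) tan(+3.300°) = 0.0322, h₀ = 1.5386 rad.
Bracket: h₀ sin ϕ sin δ + cos ϕ cos δ sin h₀ = 1.5386×-0.48786×0.05756 + 0.87292×0.99834×0.99948 = -0.043206 + 0.871018 = 0.827812.
Inverse-square distance factor (a/d)² = 0.9641² = 0.929489.
Q̄ = (S_0/π) × 0.929489 × [bracket] = (873/π) × 0.929489 × 0.827812 = 213.8 W/m².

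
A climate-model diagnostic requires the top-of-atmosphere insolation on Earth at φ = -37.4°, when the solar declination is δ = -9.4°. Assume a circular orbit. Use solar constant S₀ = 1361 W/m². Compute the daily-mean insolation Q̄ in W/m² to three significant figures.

Q̄ ≈ 410 W/m²

cos H₀ = −tan(-37.4°) tan(-9.400°) = -0.1266, H₀ = 1.6977 rad.
Bracket: H₀ sin φ sin δ + cos φ cos δ sin H₀ = 1.6977×-0.60738×-0.16333 + 0.79441×0.98657×0.99196 = 0.168418 + 0.777440 = 0.945858.
Q̄ = (S₀/π) × [bracket] = (1361/π) × 0.945858 = 409.8 W/m².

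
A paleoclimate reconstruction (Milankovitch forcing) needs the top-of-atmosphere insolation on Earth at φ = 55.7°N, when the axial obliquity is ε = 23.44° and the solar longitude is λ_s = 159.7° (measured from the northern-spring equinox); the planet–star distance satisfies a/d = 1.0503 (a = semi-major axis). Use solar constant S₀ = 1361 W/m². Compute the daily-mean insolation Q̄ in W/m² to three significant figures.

Q̄ ≈ 358 W/m²

Solar declination: sin δ = sin ε · sin λ_s = sin 23.44° × sin 159.7° = 0.13801, so δ = +7.933°.
cos H₀ = −tan(+55.7°) tan(+7.933°) = -0.2043, H₀ = 1.7765 rad.
Bracket: H₀ sin φ sin δ + cos φ cos δ sin H₀ = 1.7765×0.82610×0.13801 + 0.56353×0.99043×0.97892 = 0.202539 + 0.546371 = 0.748910.
Inverse-square distance factor (a/d)² = 1.0503² = 1.103130.
Q̄ = (S₀/π) × 1.103130 × [bracket] = (1361/π) × 1.103130 × 0.748910 = 357.9 W/m².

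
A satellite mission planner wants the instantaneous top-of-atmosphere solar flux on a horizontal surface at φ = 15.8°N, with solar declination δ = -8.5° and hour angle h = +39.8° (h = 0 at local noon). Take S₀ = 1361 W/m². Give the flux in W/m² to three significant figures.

cos θ_z = sin φ sin δ + cos φ cos δ cos h = -0.040246 + 0.731136 = 0.690890.
Flux = S₀ · cos θ_z = 1361 × 0.690890 = 940.3 W/m².

940 W/m²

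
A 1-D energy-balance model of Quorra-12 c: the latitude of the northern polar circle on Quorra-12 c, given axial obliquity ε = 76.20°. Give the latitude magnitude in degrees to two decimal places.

13.80°

The polar circle is the lowest latitude that experiences at least one full rotation of continuous daylight at the northern-summer solstice; it lies at |ϕ| = 90° − ε = 90° − 76.20° = 13.80°.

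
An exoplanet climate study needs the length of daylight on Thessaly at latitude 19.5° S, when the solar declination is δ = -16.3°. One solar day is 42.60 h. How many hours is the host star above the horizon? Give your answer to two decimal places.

22.71 h

cos H₀ = −tan φ · tan δ = −tan(-19.5°) × tan(-16.300°) = -0.1036, so H₀ = 1.6745 rad = 95.94°.
Daylight = 2H₀/(2π) × 42.60 h = (1.6745/π) × 42.60 = 22.71 h.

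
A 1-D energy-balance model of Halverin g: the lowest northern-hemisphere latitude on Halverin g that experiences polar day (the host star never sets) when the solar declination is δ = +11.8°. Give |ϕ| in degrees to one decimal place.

|ϕ| = 78.2°

Polar day requires cos h₀ = −tan ϕ tan δ ≤ −1, i.e. tan ϕ tan δ ≥ 1.
The boundary is |tan ϕ| · |tan δ| = 1, so |ϕ| = 90° − |δ| = 90° − 11.8° = 78.2° in the northern hemisphere.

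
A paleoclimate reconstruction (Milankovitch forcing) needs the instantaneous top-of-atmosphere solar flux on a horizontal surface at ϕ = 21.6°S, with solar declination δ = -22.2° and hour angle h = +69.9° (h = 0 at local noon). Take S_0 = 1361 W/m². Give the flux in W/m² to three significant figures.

592 W/m²

cos θ_z = sin ϕ sin δ + cos ϕ cos δ cos h = 0.139092 + 0.295840 = 0.434932.
Flux = S_0 · cos θ_z = 1361 × 0.434932 = 591.9 W/m².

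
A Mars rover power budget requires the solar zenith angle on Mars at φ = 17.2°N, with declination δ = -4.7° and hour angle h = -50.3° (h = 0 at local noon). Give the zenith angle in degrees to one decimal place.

θ_z = 54.3°

cos θ_z = sin φ sin δ + cos φ cos δ cos h = -0.024230 + 0.608149 = 0.583919.
θ_z = arccos(0.583919) = 54.3°.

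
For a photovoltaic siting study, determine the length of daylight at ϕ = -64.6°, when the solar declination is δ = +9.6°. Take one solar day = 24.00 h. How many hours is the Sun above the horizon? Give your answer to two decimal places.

9.22 h

cos h₀ = −tan ϕ · tan δ = −tan(-64.6°) × tan(+9.600°) = 0.3562, so h₀ = 1.2066 rad = 69.13°.
Daylight = 2h₀/(2π) × 24.00 h = (1.2066/π) × 24.00 = 9.22 h.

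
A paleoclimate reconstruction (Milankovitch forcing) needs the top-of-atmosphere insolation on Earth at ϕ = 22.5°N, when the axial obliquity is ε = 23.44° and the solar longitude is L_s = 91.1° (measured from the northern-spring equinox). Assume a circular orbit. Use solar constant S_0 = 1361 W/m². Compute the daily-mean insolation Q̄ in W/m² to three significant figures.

Solar declination: sin δ = sin ε · sin L_s = sin 23.44° × sin 91.1° = 0.39772, so δ = +23.435°.
cos h₀ = −tan(+22.5°) tan(+23.435°) = -0.1796, h₀ = 1.7513 rad.
Bracket: h₀ sin ϕ sin δ + cos ϕ cos δ sin h₀ = 1.7513×0.38268×0.39772 + 0.92388×0.91751×0.98375 = 0.266547 + 0.833895 = 1.100442.
Q̄ = (S_0/π) × [bracket] = (1361/π) × 1.100442 = 476.7 W/m².

Q̄ ≈ 477 W/m²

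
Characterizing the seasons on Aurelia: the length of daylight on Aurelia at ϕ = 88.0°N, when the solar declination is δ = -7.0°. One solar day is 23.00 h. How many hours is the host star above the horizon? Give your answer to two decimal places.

0.00 h

cos h₀ = −tan ϕ · tan δ = 3.5161 ≥ 1, so the host star never rises (polar night) and h₀ = 0.
Daylight = 2h₀/(2π) × 23.00 h = (0.0000/π) × 23.00 = 0.00 h.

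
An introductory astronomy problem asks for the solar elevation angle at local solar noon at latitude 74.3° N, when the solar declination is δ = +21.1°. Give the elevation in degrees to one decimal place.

36.8°

At local noon the hour angle is zero, so the zenith angle equals |ϕ − δ| = |+74.3° − (+21.100°)| = 53.200°.
Elevation = 90° − 53.200° = 36.8°.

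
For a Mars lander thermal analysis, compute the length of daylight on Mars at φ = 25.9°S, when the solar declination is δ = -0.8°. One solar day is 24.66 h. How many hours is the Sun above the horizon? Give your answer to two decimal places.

12.38 h

cos H₀ = −tan φ · tan δ = −tan(-25.9°) × tan(-0.800°) = -0.0068, so H₀ = 1.5776 rad = 90.39°.
Daylight = 2H₀/(2π) × 24.66 h = (1.5776/π) × 24.66 = 12.38 h.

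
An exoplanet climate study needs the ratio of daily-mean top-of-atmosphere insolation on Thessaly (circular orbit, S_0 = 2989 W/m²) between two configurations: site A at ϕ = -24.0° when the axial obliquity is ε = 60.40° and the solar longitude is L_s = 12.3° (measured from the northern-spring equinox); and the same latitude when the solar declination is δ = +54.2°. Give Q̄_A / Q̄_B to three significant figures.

Q̄_A / Q̄_B ≈ 6.43

— Configuration A (ϕ=-24.0°):
Solar declination: sin δ = sin ε · sin L_s = sin 60.40° × sin 12.3° = 0.18523, so δ = +10.674°.
cos h₀ = −tan(-24.0°) tan(+10.674°) = 0.0839, h₀ = 1.4868 rad.
Bracket: h₀ sin ϕ sin δ + cos ϕ cos δ sin h₀ = 1.4868×-0.40674×0.18523 + 0.91355×0.98270×0.99647 = -0.112016 + 0.894577 = 0.782561.
Q̄ = (S_0/π) × [bracket] = (2989/π) × 0.782561 = 744.55 W/m².
— Configuration B (ϕ=-24.0°):
cos h₀ = −tan(-24.0°) tan(+54.200°) = 0.6173, h₀ = 0.9055 rad.
Bracket: h₀ sin ϕ sin δ + cos ϕ cos δ sin h₀ = 0.9055×-0.40674×0.81106 + 0.91355×0.58496×0.78671 = -0.298716 + 0.420410 = 0.121694.
Q̄ = (S_0/π) × [bracket] = (2989/π) × 0.121694 = 115.78 W/m².
Ratio Q̄_A / Q̄_B = 744.55 / 115.78 = 6.431.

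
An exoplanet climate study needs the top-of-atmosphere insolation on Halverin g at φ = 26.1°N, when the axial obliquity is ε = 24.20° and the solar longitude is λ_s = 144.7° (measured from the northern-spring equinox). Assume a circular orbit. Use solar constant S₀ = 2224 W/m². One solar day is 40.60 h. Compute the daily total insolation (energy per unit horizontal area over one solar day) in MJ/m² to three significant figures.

108 MJ/m²

Solar declination: sin δ = sin ε · sin λ_s = sin 24.20° × sin 144.7° = 0.23688, so δ = +13.702°.
cos H₀ = −tan(+26.1°) tan(+13.702°) = -0.1194, H₀ = 1.6905 rad.
Bracket: H₀ sin φ sin δ + cos φ cos δ sin H₀ = 1.6905×0.43994×0.23688 + 0.89803×0.97154×0.99284 = 0.176172 + 0.866225 = 1.042397.
Q̄ = (S₀/π) × [bracket] = (2224/π) × 1.042397 = 737.93 W/m².
Daily total = Q̄ × 40.60 h × 3600 s/h = 737.93 × 40.60 × 3600 / 10⁶ = 107.9 MJ/m².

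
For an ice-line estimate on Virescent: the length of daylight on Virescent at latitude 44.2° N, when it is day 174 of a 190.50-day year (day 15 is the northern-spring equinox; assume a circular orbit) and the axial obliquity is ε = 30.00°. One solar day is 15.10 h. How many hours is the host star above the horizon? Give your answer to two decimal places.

5.23 h

Solar longitude: λ_s = 360° × (174 − 15)/190.50 = 300.472°.
sin δ = sin 30.00° × sin 300.472° = -0.43094, so δ = -25.527°.
cos H₀ = −tan φ · tan δ = −tan(+44.2°) × tan(-25.527°) = 0.4644, so H₀ = 1.0878 rad = 62.33°.
Daylight = 2H₀/(2π) × 15.10 h = (1.0878/π) × 15.10 = 5.23 h.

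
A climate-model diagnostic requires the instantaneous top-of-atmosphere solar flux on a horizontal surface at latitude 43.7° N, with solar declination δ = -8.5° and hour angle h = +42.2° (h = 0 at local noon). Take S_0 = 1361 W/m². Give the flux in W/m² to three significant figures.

582 W/m²

cos θ_z = sin ϕ sin δ + cos ϕ cos δ cos h = -0.102119 + 0.529695 = 0.427576.
Flux = S_0 · cos θ_z = 1361 × 0.427576 = 581.9 W/m².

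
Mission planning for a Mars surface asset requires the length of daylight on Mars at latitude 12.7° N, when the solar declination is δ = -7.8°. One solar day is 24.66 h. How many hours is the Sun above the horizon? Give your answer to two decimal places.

cos H₀ = −tan φ · tan δ = −tan(+12.7°) × tan(-7.800°) = 0.0309, so H₀ = 1.5399 rad = 88.23°.
Daylight = 2H₀/(2π) × 24.66 h = (1.5399/π) × 24.66 = 12.09 h.

12.09 h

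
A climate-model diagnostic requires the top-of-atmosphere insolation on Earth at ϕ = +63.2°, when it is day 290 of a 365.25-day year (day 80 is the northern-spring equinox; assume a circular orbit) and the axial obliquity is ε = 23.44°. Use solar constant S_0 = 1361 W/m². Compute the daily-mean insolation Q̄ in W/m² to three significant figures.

Solar longitude: L_s = 360° × (290 − 80)/365.25 = 206.982°.
sin δ = sin 23.44° × sin 206.982° = -0.18048, so δ = -10.398°.
cos h₀ = −tan(+63.2°) tan(-10.398°) = 0.3633, h₀ = 1.1990 rad.
Bracket: h₀ sin ϕ sin δ + cos ϕ cos δ sin h₀ = 1.1990×0.89259×-0.18048 + 0.45088×0.98358×0.93169 = -0.193152 + 0.413183 = 0.220031.
Q̄ = (S_0/π) × [bracket] = (1361/π) × 0.220031 = 95.32 W/m².

Q̄ ≈ 95.3 W/m²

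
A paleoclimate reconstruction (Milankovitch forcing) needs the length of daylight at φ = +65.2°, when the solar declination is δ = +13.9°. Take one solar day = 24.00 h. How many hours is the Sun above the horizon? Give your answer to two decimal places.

cos H₀ = −tan φ · tan δ = −tan(+65.2°) × tan(+13.900°) = -0.5356, so H₀ = 2.1360 rad = 122.38°.
Daylight = 2H₀/(2π) × 24.00 h = (2.1360/π) × 24.00 = 16.32 h.

16.32 h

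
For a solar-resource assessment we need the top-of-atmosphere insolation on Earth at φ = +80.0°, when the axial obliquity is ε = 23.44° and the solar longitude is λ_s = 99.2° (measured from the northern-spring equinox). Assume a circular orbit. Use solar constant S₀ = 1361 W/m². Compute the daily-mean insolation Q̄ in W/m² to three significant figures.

Q̄ ≈ 526 W/m²

Solar declination: sin δ = sin ε · sin λ_s = sin 23.44° × sin 99.2° = 0.39267, so δ = +23.121°.
cos H₀ = −tan(+80.0°) tan(+23.121°) = -2.4214 ≤ −1 ⇒ polar day, H₀ = π.
Bracket: H₀ sin φ sin δ + cos φ cos δ sin H₀ = 3.1416×0.98481×0.39267 + 0.17365×0.91968×0.00000 = 1.214874 + 0.000000 = 1.214874.
Q̄ = (S₀/π) × [bracket] = (1361/π) × 1.214874 = 526.3 W/m².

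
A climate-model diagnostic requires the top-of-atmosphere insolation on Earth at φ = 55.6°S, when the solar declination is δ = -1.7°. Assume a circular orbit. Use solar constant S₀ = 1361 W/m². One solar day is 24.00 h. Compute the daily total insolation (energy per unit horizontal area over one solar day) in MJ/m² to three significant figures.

cos H₀ = −tan(-55.6°) tan(-1.700°) = -0.0433, H₀ = 1.6142 rad.
Bracket: H₀ sin φ sin δ + cos φ cos δ sin H₀ = 1.6142×-0.82511×-0.02967 + 0.56497×0.99956×0.99906 = 0.039517 + 0.564191 = 0.603708.
Q̄ = (S₀/π) × [bracket] = (1361/π) × 0.603708 = 261.54 W/m².
Daily total = Q̄ × 24.00 h × 3600 s/h = 261.54 × 24.00 × 3600 / 10⁶ = 22.60 MJ/m².

22.6 MJ/m²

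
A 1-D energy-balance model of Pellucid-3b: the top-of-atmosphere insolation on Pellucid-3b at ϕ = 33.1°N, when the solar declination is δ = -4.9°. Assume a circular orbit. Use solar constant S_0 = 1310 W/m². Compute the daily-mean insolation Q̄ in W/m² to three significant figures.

cos h₀ = −tan(+33.1°) tan(-4.900°) = 0.0559, h₀ = 1.5149 rad.
Bracket: h₀ sin ϕ sin δ + cos ϕ cos δ sin h₀ = 1.5149×0.54610×-0.08542 + 0.83772×0.99635×0.99844 = -0.070667 + 0.833360 = 0.762693.
Q̄ = (S_0/π) × [bracket] = (1310/π) × 0.762693 = 318.0 W/m².

Q̄ ≈ 318 W/m²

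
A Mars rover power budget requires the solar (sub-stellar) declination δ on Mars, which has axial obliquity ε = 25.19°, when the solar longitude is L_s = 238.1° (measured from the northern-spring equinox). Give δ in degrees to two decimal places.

sin δ = sin ε · sin L_s = sin 25.19° × sin 238.1° = -0.361340.
δ = arcsin(-0.361340) = -21.18°.

δ = -21.18°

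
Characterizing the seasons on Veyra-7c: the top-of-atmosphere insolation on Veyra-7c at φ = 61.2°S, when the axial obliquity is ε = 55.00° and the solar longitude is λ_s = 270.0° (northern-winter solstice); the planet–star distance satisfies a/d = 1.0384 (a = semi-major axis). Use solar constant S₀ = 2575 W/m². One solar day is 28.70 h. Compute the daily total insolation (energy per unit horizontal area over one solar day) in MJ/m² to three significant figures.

Solar declination: sin δ = sin ε · sin λ_s = sin 55.00° × sin 270.0° = -0.81915, so δ = -55.000°.
cos H₀ = −tan(-61.2°) tan(-55.000°) = -2.5978 ≤ −1 ⇒ polar day, H₀ = π.
Bracket: H₀ sin φ sin δ + cos φ cos δ sin H₀ = 3.1416×-0.87631×-0.81915 + 0.48175×0.57358×0.00000 = 2.255133 + 0.000000 = 2.255133.
Inverse-square distance factor (a/d)² = 1.0384² = 1.078275.
Q̄ = (S₀/π) × 1.078275 × [bracket] = (2575/π) × 1.078275 × 2.255133 = 1993.1 W/m².
Daily total = Q̄ × 28.70 h × 3600 s/h = 1993.1 × 28.70 × 3600 / 10⁶ = 205.9 MJ/m².

206 MJ/m²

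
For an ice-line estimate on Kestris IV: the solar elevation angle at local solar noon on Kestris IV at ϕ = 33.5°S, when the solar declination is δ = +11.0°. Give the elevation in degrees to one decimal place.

At local noon the hour angle is zero, so the zenith angle equals |ϕ − δ| = |-33.5° − (+11.000°)| = 44.500°.
Elevation = 90° − 44.500° = 45.5°.

45.5°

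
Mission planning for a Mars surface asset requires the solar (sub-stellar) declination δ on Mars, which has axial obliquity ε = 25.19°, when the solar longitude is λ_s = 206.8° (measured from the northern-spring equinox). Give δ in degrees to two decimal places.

sin δ = sin ε · sin λ_s = sin 25.19° × sin 206.8° = -0.191903.
δ = arcsin(-0.191903) = -11.06°.

δ = -11.06°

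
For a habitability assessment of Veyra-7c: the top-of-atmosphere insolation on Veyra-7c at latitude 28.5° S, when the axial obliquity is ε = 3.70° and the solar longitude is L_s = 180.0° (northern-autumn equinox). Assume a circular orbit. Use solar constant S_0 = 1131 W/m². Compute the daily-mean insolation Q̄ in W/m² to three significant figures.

Q̄ ≈ 316 W/m²

Solar declination: sin δ = sin ε · sin L_s = sin 3.70° × sin 180.0° = 0.00000, so δ = +0.000°.
cos h₀ = −tan(-28.5°) tan(+0.000°) = 0.0000, h₀ = 1.5708 rad.
Bracket: h₀ sin ϕ sin δ + cos ϕ cos δ sin h₀ = 1.5708×-0.47716×0.00000 + 0.87882×1.00000×1.00000 = -0.000000 + 0.878820 = 0.878820.
Q̄ = (S_0/π) × [bracket] = (1131/π) × 0.878820 = 316.4 W/m².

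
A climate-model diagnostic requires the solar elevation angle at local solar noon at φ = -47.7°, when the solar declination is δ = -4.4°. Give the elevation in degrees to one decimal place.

46.7°

At local noon the hour angle is zero, so the zenith angle equals |φ − δ| = |-47.7° − (-4.400°)| = 43.300°.
Elevation = 90° − 43.300° = 46.7°.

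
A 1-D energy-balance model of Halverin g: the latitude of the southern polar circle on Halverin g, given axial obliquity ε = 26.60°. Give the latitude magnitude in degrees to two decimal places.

The polar circle is the lowest latitude that experiences at least one full rotation of continuous darkness at the northern-summer solstice; it lies at |φ| = 90° − ε = 90° − 26.60° = 63.40°.

63.40°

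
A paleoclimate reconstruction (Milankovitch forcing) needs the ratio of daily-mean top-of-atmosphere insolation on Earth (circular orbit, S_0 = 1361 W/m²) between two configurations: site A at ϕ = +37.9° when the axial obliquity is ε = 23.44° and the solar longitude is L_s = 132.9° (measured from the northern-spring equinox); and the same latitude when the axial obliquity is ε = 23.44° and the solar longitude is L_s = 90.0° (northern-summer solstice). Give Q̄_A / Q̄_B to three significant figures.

— Configuration A (ϕ=+37.9°):
Solar declination: sin δ = sin ε · sin L_s = sin 23.44° × sin 132.9° = 0.29140, so δ = +16.942°.
cos h₀ = −tan(+37.9°) tan(+16.942°) = -0.2371, h₀ = 1.8102 rad.
Bracket: h₀ sin ϕ sin δ + cos ϕ cos δ sin h₀ = 1.8102×0.61429×0.29140 + 0.78908×0.95660×0.97148 = 0.324033 + 0.733306 = 1.057339.
Q̄ = (S_0/π) × [bracket] = (1361/π) × 1.057339 = 458.06 W/m².
— Configuration B (ϕ=+37.9°):
Solar declination: sin δ = sin ε · sin L_s = sin 23.44° × sin 90.0° = 0.39779, so δ = +23.440°.
cos h₀ = −tan(+37.9°) tan(+23.440°) = -0.3375, h₀ = 1.9151 rad.
Bracket: h₀ sin ϕ sin δ + cos ϕ cos δ sin h₀ = 1.9151×0.61429×0.39779 + 0.78908×0.91748×0.94132 = 0.467971 + 0.681483 = 1.149454.
Q̄ = (S_0/π) × [bracket] = (1361/π) × 1.149454 = 497.97 W/m².
Ratio Q̄_A / Q̄_B = 458.06 / 497.97 = 0.9199.

Q̄_A / Q̄_B ≈ 0.920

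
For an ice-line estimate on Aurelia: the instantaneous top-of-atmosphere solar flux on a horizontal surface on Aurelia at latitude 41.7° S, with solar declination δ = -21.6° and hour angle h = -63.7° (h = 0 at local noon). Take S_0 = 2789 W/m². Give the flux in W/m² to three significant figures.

1.54e+03 W/m²

cos θ_z = sin ϕ sin δ + cos ϕ cos δ cos h = 0.244888 + 0.307583 = 0.552471.
Flux = S_0 · cos θ_z = 2789 × 0.552471 = 1541 W/m².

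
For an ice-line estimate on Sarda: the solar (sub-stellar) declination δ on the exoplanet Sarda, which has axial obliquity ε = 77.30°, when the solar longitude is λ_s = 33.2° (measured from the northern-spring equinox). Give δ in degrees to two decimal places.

sin δ = sin ε · sin λ_s = sin 77.30° × sin 33.2° = 0.534167.
δ = arcsin(0.534167) = +32.29°.

δ = +32.29°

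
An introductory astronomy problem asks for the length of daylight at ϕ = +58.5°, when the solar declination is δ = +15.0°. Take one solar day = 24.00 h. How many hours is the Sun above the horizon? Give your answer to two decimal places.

15.46 h

cos h₀ = −tan ϕ · tan δ = −tan(+58.5°) × tan(+15.000°) = -0.4373, so h₀ = 2.0233 rad = 115.93°.
Daylight = 2h₀/(2π) × 24.00 h = (2.0233/π) × 24.00 = 15.46 h.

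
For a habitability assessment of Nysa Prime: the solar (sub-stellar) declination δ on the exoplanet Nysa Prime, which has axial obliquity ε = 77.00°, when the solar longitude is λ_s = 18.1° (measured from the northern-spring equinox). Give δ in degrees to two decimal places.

sin δ = sin ε · sin λ_s = sin 77.00° × sin 18.1° = 0.302714.
δ = arcsin(0.302714) = +17.62°.

δ = +17.62°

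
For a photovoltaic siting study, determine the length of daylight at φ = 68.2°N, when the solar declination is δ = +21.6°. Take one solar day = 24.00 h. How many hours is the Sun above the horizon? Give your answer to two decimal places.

22.91 h

cos H₀ = −tan φ · tan δ = −tan(+68.2°) × tan(+21.600°) = -0.9899, so H₀ = 2.9993 rad = 171.85°.
Daylight = 2H₀/(2π) × 24.00 h = (2.9993/π) × 24.00 = 22.91 h.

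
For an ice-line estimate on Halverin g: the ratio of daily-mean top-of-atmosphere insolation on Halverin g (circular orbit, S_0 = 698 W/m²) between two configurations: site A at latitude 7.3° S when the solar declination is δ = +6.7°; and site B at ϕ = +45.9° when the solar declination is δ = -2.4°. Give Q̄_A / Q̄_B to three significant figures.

Q̄_A / Q̄_B ≈ 1.48

— Configuration A (ϕ=-7.3°):
cos h₀ = −tan(-7.3°) tan(+6.700°) = 0.0150, h₀ = 1.5557 rad.
Bracket: h₀ sin ϕ sin δ + cos ϕ cos δ sin h₀ = 1.5557×-0.12706×0.11667 + 0.99189×0.99317×0.99989 = -0.023062 + 0.985007 = 0.961945.
Q̄ = (S_0/π) × [bracket] = (698/π) × 0.961945 = 213.73 W/m².
— Configuration B (ϕ=+45.9°):
cos h₀ = −tan(+45.9°) tan(-2.400°) = 0.0433, h₀ = 1.5275 rad.
Bracket: h₀ sin ϕ sin δ + cos ϕ cos δ sin h₀ = 1.5275×0.71813×-0.04188 + 0.69591×0.99912×0.99906 = -0.045940 + 0.694644 = 0.648704.
Q̄ = (S_0/π) × [bracket] = (698/π) × 0.648704 = 144.13 W/m².
Ratio Q̄_A / Q̄_B = 213.73 / 144.13 = 1.483.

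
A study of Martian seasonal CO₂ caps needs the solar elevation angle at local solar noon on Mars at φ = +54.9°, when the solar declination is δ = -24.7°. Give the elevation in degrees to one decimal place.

At local noon the hour angle is zero, so the zenith angle equals |φ − δ| = |+54.9° − (-24.700°)| = 79.600°.
Elevation = 90° − 79.600° = 10.4°.

10.4°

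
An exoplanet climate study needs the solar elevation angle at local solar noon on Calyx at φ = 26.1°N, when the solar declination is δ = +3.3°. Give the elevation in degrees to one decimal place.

67.2°

At local noon the hour angle is zero, so the zenith angle equals |φ − δ| = |+26.1° − (+3.300°)| = 22.800°.
Elevation = 90° − 22.800° = 67.2°.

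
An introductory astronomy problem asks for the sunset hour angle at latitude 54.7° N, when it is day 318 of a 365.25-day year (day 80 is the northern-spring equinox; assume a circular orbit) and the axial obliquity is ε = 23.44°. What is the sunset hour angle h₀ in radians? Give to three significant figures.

Solar longitude: L_s = 360° × (318 − 80)/365.25 = 234.579°.
sin δ = sin 23.44° × sin 234.579° = -0.32416, so δ = -18.915°.
cos h₀ = −tan ϕ · tan δ = −tan(+54.7°) × tan(-18.915°) = 0.4840, so h₀ = 1.0656 rad = 61.06°.

h₀ = 1.07 rad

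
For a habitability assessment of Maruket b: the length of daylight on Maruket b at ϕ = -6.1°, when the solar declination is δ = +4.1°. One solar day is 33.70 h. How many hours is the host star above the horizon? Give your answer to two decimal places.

16.77 h

cos h₀ = −tan ϕ · tan δ = −tan(-6.1°) × tan(+4.100°) = 0.0077, so h₀ = 1.5631 rad = 89.56°.
Daylight = 2h₀/(2π) × 33.70 h = (1.5631/π) × 33.70 = 16.77 h.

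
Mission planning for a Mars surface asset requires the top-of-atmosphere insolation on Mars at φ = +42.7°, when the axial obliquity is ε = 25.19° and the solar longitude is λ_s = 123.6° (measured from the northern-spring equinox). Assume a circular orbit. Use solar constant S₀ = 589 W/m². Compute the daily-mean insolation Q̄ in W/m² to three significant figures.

Solar declination: sin δ = sin ε · sin λ_s = sin 25.19° × sin 123.6° = 0.35451, so δ = +20.763°.
cos H₀ = −tan(+42.7°) tan(+20.763°) = -0.3499, H₀ = 1.9282 rad.
Bracket: H₀ sin φ sin δ + cos φ cos δ sin H₀ = 1.9282×0.67816×0.35451 + 0.73491×0.93505×0.93680 = 0.463567 + 0.643748 = 1.107315.
Q̄ = (S₀/π) × [bracket] = (589/π) × 1.107315 = 207.6 W/m².

Q̄ ≈ 208 W/m²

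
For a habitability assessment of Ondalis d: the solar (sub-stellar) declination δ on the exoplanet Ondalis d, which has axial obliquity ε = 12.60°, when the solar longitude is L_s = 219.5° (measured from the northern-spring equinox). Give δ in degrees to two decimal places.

sin δ = sin ε · sin L_s = sin 12.60° × sin 219.5° = -0.138756.
δ = arcsin(-0.138756) = -7.98°.

δ = -7.98°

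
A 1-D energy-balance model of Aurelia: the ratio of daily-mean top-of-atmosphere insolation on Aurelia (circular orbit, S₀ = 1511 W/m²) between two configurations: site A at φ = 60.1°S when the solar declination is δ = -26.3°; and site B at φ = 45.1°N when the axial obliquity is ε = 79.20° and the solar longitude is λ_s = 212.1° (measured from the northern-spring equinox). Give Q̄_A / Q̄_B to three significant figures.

— Configuration A (φ=-60.1°):
cos H₀ = −tan(-60.1°) tan(-26.300°) = -0.8595, H₀ = 2.6051 rad.
Bracket: H₀ sin φ sin δ + cos φ cos δ sin H₀ = 2.6051×-0.86690×-0.44307 + 0.49849×0.89649×0.51115 = 1.000612 + 0.228428 = 1.229040.
Q̄ = (S₀/π) × [bracket] = (1511/π) × 1.229040 = 591.13 W/m².
— Configuration B (φ=+45.1°):
Solar declination: sin δ = sin ε · sin λ_s = sin 79.20° × sin 212.1° = -0.52199, so δ = -31.466°.
cos H₀ = −tan(+45.1°) tan(-31.466°) = 0.6141, H₀ = 0.9095 rad.
Bracket: H₀ sin φ sin δ + cos φ cos δ sin H₀ = 0.9095×0.70834×-0.52199 + 0.70587×0.85295×0.78922 = -0.336284 + 0.475167 = 0.138883.
Q̄ = (S₀/π) × [bracket] = (1511/π) × 0.138883 = 66.798 W/m².
Ratio Q̄_A / Q̄_B = 591.13 / 66.798 = 8.850.

Q̄_A / Q̄_B ≈ 8.85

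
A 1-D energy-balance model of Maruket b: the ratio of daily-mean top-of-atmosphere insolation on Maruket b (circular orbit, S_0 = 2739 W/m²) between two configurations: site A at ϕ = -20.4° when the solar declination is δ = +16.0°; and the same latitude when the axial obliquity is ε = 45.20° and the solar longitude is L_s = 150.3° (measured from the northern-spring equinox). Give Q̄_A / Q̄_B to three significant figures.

— Configuration A (ϕ=-20.4°):
cos h₀ = −tan(-20.4°) tan(+16.000°) = 0.1066, h₀ = 1.4640 rad.
Bracket: h₀ sin ϕ sin δ + cos ϕ cos δ sin h₀ = 1.4640×-0.34857×0.27564 + 0.93728×0.96126×0.99430 = -0.140661 + 0.895834 = 0.755173.
Q̄ = (S_0/π) × [bracket] = (2739/π) × 0.755173 = 658.40 W/m².
— Configuration B (ϕ=-20.4°):
Solar declination: sin δ = sin ε · sin L_s = sin 45.20° × sin 150.3° = 0.35156, so δ = +20.583°.
cos h₀ = −tan(-20.4°) tan(+20.583°) = 0.1397, h₀ = 1.4307 rad.
Bracket: h₀ sin ϕ sin δ + cos ϕ cos δ sin h₀ = 1.4307×-0.34857×0.35156 + 0.93728×0.93616×0.99020 = -0.175323 + 0.868845 = 0.693522.
Q̄ = (S_0/π) × [bracket] = (2739/π) × 0.693522 = 604.65 W/m².
Ratio Q̄_A / Q̄_B = 658.40 / 604.65 = 1.089.

Q̄_A / Q̄_B ≈ 1.09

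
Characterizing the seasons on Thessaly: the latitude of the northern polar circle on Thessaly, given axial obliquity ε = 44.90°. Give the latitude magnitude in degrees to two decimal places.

45.10°

The polar circle is the lowest latitude that experiences at least one full rotation of continuous daylight at the northern-summer solstice; it lies at |φ| = 90° − ε = 90° − 44.90° = 45.10°.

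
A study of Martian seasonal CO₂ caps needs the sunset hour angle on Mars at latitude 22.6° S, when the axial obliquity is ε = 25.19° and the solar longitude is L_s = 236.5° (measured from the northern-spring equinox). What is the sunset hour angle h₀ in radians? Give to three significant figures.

Solar declination: sin δ = sin ε · sin L_s = sin 25.19° × sin 236.5° = -0.35492, so δ = -20.789°.
cos h₀ = −tan ϕ · tan δ = −tan(-22.6°) × tan(-20.789°) = -0.1580, so h₀ = 1.7295 rad = 99.09°.

h₀ = 1.73 rad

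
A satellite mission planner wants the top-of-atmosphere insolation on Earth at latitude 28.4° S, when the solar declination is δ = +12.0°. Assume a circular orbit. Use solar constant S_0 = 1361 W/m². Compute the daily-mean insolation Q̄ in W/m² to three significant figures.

cos h₀ = −tan(-28.4°) tan(+12.000°) = 0.1149, h₀ = 1.4556 rad.
Bracket: h₀ sin ϕ sin δ + cos ϕ cos δ sin h₀ = 1.4556×-0.47562×0.20791 + 0.87965×0.97815×0.99337 = -0.143939 + 0.854725 = 0.710786.
Q̄ = (S_0/π) × [bracket] = (1361/π) × 0.710786 = 307.9 W/m².

Q̄ ≈ 308 W/m²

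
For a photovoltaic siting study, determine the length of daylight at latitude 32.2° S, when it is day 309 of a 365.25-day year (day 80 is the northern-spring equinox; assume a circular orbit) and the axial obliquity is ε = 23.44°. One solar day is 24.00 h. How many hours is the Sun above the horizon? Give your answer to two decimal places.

Solar longitude: λ_s = 360° × (309 − 80)/365.25 = 225.708°.
sin δ = sin 23.44° × sin 225.708° = -0.28474, so δ = -16.543°.
cos H₀ = −tan φ · tan δ = −tan(-32.2°) × tan(-16.543°) = -0.1871, so H₀ = 1.7590 rad = 100.78°.
Daylight = 2H₀/(2π) × 24.00 h = (1.7590/π) × 24.00 = 13.44 h.

13.44 h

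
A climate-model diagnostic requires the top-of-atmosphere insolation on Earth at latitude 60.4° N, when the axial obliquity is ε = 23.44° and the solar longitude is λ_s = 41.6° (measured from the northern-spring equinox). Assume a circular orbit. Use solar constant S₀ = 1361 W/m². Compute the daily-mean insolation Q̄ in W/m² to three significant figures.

Solar declination: sin δ = sin ε · sin λ_s = sin 23.44° × sin 41.6° = 0.26410, so δ = +15.314°.
cos H₀ = −tan(+60.4°) tan(+15.314°) = -0.4820, H₀ = 2.0738 rad.
Bracket: H₀ sin φ sin δ + cos φ cos δ sin H₀ = 2.0738×0.86949×0.26410 + 0.49394×0.96449×0.87616 = 0.476211 + 0.417403 = 0.893614.
Q̄ = (S₀/π) × [bracket] = (1361/π) × 0.893614 = 387.1 W/m².

Q̄ ≈ 387 W/m²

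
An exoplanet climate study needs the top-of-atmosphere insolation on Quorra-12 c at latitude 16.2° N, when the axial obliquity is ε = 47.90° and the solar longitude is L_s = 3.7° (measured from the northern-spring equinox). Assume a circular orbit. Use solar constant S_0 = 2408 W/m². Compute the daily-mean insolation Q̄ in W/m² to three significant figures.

Q̄ ≈ 751 W/m²

Solar declination: sin δ = sin ε · sin L_s = sin 47.90° × sin 3.7° = 0.04788, so δ = +2.744°.
cos h₀ = −tan(+16.2°) tan(+2.744°) = -0.0139, h₀ = 1.5847 rad.
Bracket: h₀ sin ϕ sin δ + cos ϕ cos δ sin h₀ = 1.5847×0.27899×0.04788 + 0.96029×0.99885×0.99990 = 0.021168 + 0.959090 = 0.980258.
Q̄ = (S_0/π) × [bracket] = (2408/π) × 0.980258 = 751.4 W/m².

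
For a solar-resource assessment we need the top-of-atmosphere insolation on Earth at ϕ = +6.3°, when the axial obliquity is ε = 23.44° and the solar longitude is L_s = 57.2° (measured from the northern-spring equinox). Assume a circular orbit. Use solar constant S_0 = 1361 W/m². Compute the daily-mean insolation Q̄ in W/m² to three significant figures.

Solar declination: sin δ = sin ε · sin L_s = sin 23.44° × sin 57.2° = 0.33437, so δ = +19.534°.
cos h₀ = −tan(+6.3°) tan(+19.534°) = -0.0392, h₀ = 1.6100 rad.
Bracket: h₀ sin ϕ sin δ + cos ϕ cos δ sin h₀ = 1.6100×0.10973×0.33437 + 0.99396×0.94244×0.99923 = 0.059072 + 0.936026 = 0.995098.
Q̄ = (S_0/π) × [bracket] = (1361/π) × 0.995098 = 431.1 W/m².

Q̄ ≈ 431 W/m²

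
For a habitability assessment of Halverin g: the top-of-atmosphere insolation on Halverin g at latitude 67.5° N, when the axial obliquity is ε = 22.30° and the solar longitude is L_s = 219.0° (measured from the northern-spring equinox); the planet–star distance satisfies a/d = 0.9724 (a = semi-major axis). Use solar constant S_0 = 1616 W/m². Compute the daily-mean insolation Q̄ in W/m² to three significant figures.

Q̄ ≈ 45.1 W/m²

Solar declination: sin δ = sin ε · sin L_s = sin 22.30° × sin 219.0° = -0.23880, so δ = -13.816°.
cos h₀ = −tan(+67.5°) tan(-13.816°) = 0.5937, h₀ = 0.9352 rad.
Bracket: h₀ sin ϕ sin δ + cos ϕ cos δ sin h₀ = 0.9352×0.92388×-0.23880 + 0.38268×0.97107×0.80469 = -0.206326 + 0.299030 = 0.092704.
Inverse-square distance factor (a/d)² = 0.9724² = 0.945562.
Q̄ = (S_0/π) × 0.945562 × [bracket] = (1616/π) × 0.945562 × 0.092704 = 45.09 W/m².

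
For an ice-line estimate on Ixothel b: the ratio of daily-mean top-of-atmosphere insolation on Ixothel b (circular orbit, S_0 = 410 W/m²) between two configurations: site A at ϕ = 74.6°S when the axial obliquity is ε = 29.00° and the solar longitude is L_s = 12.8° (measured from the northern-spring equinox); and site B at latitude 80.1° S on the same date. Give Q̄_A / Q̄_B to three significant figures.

— Configuration A (ϕ=-74.6°):
Solar declination: sin δ = sin ε · sin L_s = sin 29.00° × sin 12.8° = 0.10741, so δ = +6.166°.
cos h₀ = −tan(-74.6°) tan(+6.166°) = 0.3922, h₀ = 1.1678 rad.
Bracket: h₀ sin ϕ sin δ + cos ϕ cos δ sin h₀ = 1.1678×-0.96410×0.10741 + 0.26556×0.99421×0.91987 = -0.120930 + 0.242866 = 0.121936.
Q̄ = (S_0/π) × [bracket] = (410/π) × 0.121936 = 15.914 W/m².
— Configuration B (ϕ=-80.1°):
cos h₀ = −tan(-80.1°) tan(+6.166°) = 0.6190, h₀ = 0.9033 rad.
Bracket: h₀ sin ϕ sin δ + cos ϕ cos δ sin h₀ = 0.9033×-0.98511×0.10741 + 0.17193×0.99421×0.78539 = -0.095579 + 0.134250 = 0.038671.
Q̄ = (S_0/π) × [bracket] = (410/π) × 0.038671 = 5.0468 W/m².
Ratio Q̄_A / Q̄_B = 15.914 / 5.0468 = 3.153.

Q̄_A / Q̄_B ≈ 3.15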